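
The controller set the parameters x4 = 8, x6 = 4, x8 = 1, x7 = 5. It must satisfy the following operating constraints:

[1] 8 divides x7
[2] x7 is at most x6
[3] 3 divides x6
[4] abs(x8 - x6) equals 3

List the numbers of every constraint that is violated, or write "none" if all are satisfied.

[1] 5 = 8*0 + 5, so 8 does not divide 5 — does not hold.
[2] x7 = 5, x6 = 4; 5 > 4 (want ≤) — does not hold.
[3] 4 = 3*1 + 1, so 3 does not divide 4 — does not hold.
[4] abs(1 - 4) = 3 — holds.

Violated: 1, 2, and 3.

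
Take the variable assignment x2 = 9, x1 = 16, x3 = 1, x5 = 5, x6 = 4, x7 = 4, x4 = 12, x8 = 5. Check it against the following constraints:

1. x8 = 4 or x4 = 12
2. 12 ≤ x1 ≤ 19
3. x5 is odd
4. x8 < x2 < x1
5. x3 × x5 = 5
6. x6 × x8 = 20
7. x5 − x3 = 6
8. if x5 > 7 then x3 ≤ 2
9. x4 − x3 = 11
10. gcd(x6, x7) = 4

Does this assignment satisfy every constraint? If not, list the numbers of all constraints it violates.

1. x8 = 5 ≠ 4, but x4 = 12 = 12 (second disjunct) — satisfied.
2. x1 = 16 lies in [12, 19] — satisfied.
3. x5 = 5 is odd — satisfied.
4. values 5 < 9 < 16 — satisfied.
5. x3 × x5 = 1 × 5 = 5 — satisfied.
6. x6 × x8 = 4 × 5 = 20 — satisfied.
7. x5 − x3 = 5 − 1 = 4, not 6 — violated.
8. x5 = 5, not > 7; antecedent false, conditional vacuously true — satisfied.
9. x4 − x3 = 12 − 1 = 11 — satisfied.
10. gcd(4, 4) = 4 — satisfied.

Constraint 7 is violated.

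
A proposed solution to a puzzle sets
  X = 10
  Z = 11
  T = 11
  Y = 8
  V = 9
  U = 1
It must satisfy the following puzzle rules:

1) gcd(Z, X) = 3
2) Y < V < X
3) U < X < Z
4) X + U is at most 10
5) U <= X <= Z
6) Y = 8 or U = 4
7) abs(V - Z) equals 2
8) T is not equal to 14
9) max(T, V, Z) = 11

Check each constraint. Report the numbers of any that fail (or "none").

1) gcd(11, 10) = 1, not 3 — violated.
2) values 8 < 9 < 10 — OK.
3) values 1 < 10 < 11 — OK.
4) X + U = 10 + 1 = 11; 11 > 10, bound 10 not met — violated.
5) values 1 <= 10 <= 11 — OK.
6) Y = 8 = 8 (first disjunct) — OK.
7) abs(9 - 11) = 2 — OK.
8) T = 11, and 11 ≠ 14 — OK.
9) max(11, 9, 11) = 11 — OK.

Constraints 1, 4 are violated.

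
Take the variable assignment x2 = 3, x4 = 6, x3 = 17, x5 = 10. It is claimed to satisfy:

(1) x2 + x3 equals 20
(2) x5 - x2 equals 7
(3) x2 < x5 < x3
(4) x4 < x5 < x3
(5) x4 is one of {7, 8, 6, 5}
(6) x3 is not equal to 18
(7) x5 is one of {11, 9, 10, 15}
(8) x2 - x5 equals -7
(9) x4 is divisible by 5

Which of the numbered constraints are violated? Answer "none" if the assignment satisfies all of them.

Violated: 9.

(1) x2 + x3 = 3 + 17 = 20  ✔
(2) x5 - x2 = 10 - 3 = 7  ✔
(3) values 3 < 10 < 17  ✔
(4) values 6 < 10 < 17  ✔
(5) x4 = 6 is in {7, 8, 6, 5}  ✔
(6) x3 = 17, and 17 ≠ 18  ✔
(7) x5 = 10 is in {11, 9, 10, 15}  ✔
(8) x2 - x5 = 3 - 10 = -7  ✔
(9) 6 = 5*1 + 1, so 5 does not divide 6  ✘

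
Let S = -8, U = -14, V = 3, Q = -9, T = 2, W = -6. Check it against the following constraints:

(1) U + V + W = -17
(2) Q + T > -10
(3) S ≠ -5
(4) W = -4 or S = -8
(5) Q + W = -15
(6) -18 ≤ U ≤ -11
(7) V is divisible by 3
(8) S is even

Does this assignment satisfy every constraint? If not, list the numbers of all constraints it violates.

The assignment satisfies every constraint.

(1) U + V + W = -14 + 3 + (-6) = -17  ✔
(2) Q + T = -9 + 2 = -7; -7 > -10  ✔
(3) S = -8, and -8 ≠ -5  ✔
(4) W = -6 ≠ -4, but S = -8 = -8 (second disjunct)  ✔
(5) Q + W = -9 + (-6) = -15  ✔
(6) U = -14 lies in [-18, -11]  ✔
(7) 3 / 3 = 1, so 3 divides 3  ✔
(8) S = -8 is even  ✔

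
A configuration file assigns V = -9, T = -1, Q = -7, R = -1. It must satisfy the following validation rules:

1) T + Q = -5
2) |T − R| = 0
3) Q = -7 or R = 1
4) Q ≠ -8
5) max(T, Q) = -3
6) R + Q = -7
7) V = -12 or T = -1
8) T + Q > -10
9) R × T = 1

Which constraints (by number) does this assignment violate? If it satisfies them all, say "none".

1) T + Q = -1 + (-7) = -8, not -5 — does not hold.
2) |-1 − (-1)| = 0 — holds.
3) Q = -7 = -7 (first disjunct) — holds.
4) Q = -7, and -7 ≠ -8 — holds.
5) max(-1, -7) = -1, not -3 — does not hold.
6) R + Q = -1 + (-7) = -8, not -7 — does not hold.
7) V = -9 ≠ -12, but T = -1 = -1 (second disjunct) — holds.
8) T + Q = -1 + (-7) = -8; -8 > -10 — holds.
9) R × T = -1 × (-1) = 1 — holds.

No — constraints 1, 5, and 6 are not satisfied.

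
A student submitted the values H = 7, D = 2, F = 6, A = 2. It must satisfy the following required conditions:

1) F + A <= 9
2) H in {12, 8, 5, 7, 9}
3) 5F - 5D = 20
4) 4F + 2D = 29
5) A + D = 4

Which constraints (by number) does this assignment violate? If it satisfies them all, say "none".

1) F + A = 6 + 2 = 8; 8 ≤ 9 — holds.
2) H = 7 is in {12, 8, 5, 7, 9} — holds.
3) 5F - 5D = 5(6) - 5(2) = 20 — holds.
4) 4F + 2D = 4(6) + 2(2) = 28, not 29 — does not hold.
5) A + D = 2 + 2 = 4 — holds.

Constraint 4 does not hold.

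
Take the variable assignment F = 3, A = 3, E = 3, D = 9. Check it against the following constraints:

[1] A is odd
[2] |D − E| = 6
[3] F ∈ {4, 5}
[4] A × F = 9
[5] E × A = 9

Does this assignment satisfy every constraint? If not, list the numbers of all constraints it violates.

[1] A = 3 is odd  true
[2] |9 − 3| = 6  true
[3] F = 3 is not in {4, 5}  false
[4] A × F = 3 × 3 = 9  true
[5] E × A = 3 × 3 = 9  true

Violated: 3.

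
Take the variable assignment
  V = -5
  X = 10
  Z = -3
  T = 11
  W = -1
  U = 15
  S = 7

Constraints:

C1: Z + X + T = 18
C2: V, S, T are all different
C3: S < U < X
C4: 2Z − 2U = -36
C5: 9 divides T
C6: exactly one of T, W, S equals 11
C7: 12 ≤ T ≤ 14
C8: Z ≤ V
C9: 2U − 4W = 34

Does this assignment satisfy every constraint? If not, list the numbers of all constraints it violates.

C1: Z + X + T = -3 + 10 + 11 = 18 — holds.
C2: values -5, 7, 11 are pairwise distinct — holds.
C3: values 7, 15, 10; U = 15 is not < X = 10 — does not hold.
C4: 2Z − 2U = 2(-3) − 2(15) = -36 — holds.
C5: 11 = 9×1 + 2, so 9 does not divide 11 — does not hold.
C6: T=11, W=-1, S=7; 1 of them equals 11 — holds.
C7: T = 11 is outside [12, 14] — does not hold.
C8: Z = -3, V = -5; -3 > -5 (want ≤) — does not hold.
C9: 2U − 4W = 2(15) − 4(-1) = 34 — holds.

The assignment fails constraints 3, 5, 7, and 8.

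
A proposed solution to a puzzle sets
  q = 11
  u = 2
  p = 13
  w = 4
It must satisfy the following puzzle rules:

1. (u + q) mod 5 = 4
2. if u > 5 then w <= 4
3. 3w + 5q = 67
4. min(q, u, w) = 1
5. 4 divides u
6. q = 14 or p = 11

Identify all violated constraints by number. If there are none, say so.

Violated: 1, 4, 5, 6.

1. u + q = 13; 13 mod 5 = 3, not 4 — does not hold.
2. u = 2, not > 5; antecedent false, conditional vacuously true — holds.
3. 3w + 5q = 3(4) + 5(11) = 67 — holds.
4. min(11, 2, 4) = 2, not 1 — does not hold.
5. 2 = 4*0 + 2, so 4 does not divide 2 — does not hold.
6. q = 11 ≠ 14 and p = 13 ≠ 11; both disjuncts false — does not hold.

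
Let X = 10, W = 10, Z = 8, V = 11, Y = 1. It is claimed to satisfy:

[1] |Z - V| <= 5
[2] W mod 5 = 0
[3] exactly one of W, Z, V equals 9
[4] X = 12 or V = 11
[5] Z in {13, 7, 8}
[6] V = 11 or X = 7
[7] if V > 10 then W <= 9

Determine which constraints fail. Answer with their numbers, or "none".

The assignment fails constraints 3 and 7.

[1] |8 - 11| = 3; 3 ≤ 5 — holds.
[2] 10 mod 5 = 0 — holds.
[3] W=10, Z=8, V=11; 0 of them equal 9, not exactly one — does not hold.
[4] X = 10 ≠ 12, but V = 11 = 11 (second disjunct) — holds.
[5] Z = 8 is in {13, 7, 8} — holds.
[6] V = 11 = 11 (first disjunct) — holds.
[7] V = 11 > 10, so we need W ≤ 9; but W = 10 > 9 — does not hold.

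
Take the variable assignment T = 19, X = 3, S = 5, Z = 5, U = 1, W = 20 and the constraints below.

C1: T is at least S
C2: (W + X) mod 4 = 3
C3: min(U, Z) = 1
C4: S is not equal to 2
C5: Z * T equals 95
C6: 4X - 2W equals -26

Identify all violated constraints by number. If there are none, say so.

The assignment fails constraint 6.

C1: T = 19, S = 5; 19 ≥ 5 — holds.
C2: W + X = 23; 23 mod 4 = 3 — holds.
C3: min(1, 5) = 1 — holds.
C4: S = 5, and 5 ≠ 2 — holds.
C5: Z * T = 5 * 19 = 95 — holds.
C6: 4X - 2W = 4(3) - 2(20) = -28, not -26 — does not hold.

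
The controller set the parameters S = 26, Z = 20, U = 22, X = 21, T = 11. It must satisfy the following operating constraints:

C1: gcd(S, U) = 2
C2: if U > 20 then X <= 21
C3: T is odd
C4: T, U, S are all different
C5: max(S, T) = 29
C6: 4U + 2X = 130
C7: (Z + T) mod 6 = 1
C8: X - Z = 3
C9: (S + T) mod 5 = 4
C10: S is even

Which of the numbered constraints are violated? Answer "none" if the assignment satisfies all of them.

Constraints 5, 8, 9 do not hold.

C1: gcd(26, 22) = 2 — satisfied.
C2: U = 22 > 20, so we need X ≤ 21; X = 21 ≤ 21 — satisfied.
C3: T = 11 is odd — satisfied.
C4: values 11, 22, 26 are pairwise distinct — satisfied.
C5: max(26, 11) = 26, not 29 — violated.
C6: 4U + 2X = 4(22) + 2(21) = 130 — satisfied.
C7: Z + T = 31; 31 mod 6 = 1 — satisfied.
C8: X - Z = 21 - 20 = 1, not 3 — violated.
C9: S + T = 37; 37 mod 5 = 2, not 4 — violated.
C10: S = 26 is even — satisfied.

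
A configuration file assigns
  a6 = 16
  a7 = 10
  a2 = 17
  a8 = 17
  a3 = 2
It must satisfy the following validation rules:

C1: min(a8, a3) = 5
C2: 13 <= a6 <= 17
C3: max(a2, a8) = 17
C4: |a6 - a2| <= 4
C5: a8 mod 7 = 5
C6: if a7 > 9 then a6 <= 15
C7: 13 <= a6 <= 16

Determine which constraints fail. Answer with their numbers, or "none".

The assignment fails constraints 1, 5, and 6.

C1: min(17, 2) = 2, not 5  fails
C2: a6 = 16 lies in [13, 17]  holds
C3: max(17, 17) = 17  holds
C4: |16 - 17| = 1; 1 ≤ 4  holds
C5: 17 mod 7 = 3, not 5  fails
C6: a7 = 10 > 9, so we need a6 ≤ 15; but a6 = 16 > 15  fails
C7: a6 = 16 lies in [13, 16]  holds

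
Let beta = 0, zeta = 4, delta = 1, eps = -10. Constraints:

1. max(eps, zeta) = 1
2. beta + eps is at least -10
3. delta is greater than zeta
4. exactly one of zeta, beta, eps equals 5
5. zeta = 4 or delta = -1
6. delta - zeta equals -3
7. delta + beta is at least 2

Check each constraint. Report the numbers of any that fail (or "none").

No — constraints 1, 3, 4, 7 are not satisfied.

1. max(-10, 4) = 4, not 1  FAIL
2. beta + eps = 0 + (-10) = -10; -10 ≥ -10  OK
3. delta = 1, zeta = 4; 1 ≤ 4 (want >)  FAIL
4. zeta=4, beta=0, eps=-10; 0 of them equal 5, not exactly one  FAIL
5. zeta = 4 = 4 (first disjunct)  OK
6. delta - zeta = 1 - 4 = -3  OK
7. delta + beta = 1 + 0 = 1; 1 < 2, bound 2 not met  FAIL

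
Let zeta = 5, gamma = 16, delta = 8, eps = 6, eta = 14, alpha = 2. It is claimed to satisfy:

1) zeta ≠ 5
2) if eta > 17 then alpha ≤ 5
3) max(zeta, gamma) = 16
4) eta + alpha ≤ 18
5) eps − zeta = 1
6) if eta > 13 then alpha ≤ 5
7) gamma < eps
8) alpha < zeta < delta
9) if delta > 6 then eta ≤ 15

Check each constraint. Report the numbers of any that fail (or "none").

1) zeta = 5, but 5 is required to differ — does not hold.
2) eta = 14, not > 17; antecedent false, conditional vacuously true — holds.
3) max(5, 16) = 16 — holds.
4) eta + alpha = 14 + 2 = 16; 16 ≤ 18 — holds.
5) eps − zeta = 6 − 5 = 1 — holds.
6) eta = 14 > 13, so we need alpha ≤ 5; alpha = 2 ≤ 5 — holds.
7) gamma = 16, eps = 6; 16 ≥ 6 (want <) — does not hold.
8) values 2 < 5 < 8 — holds.
9) delta = 8 > 6, so we need eta ≤ 15; eta = 14 ≤ 15 — holds.

The assignment fails constraints 1 and 7.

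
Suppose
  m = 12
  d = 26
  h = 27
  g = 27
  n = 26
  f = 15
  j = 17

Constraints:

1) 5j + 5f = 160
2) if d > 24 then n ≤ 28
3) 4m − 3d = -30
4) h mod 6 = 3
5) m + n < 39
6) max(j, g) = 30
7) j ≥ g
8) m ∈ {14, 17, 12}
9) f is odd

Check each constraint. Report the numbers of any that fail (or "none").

Constraints 6 and 7 are violated.

1) 5j + 5f = 5(17) + 5(15) = 160  holds
2) d = 26 > 24, so we need n ≤ 28; n = 26 ≤ 28  holds
3) 4m − 3d = 4(12) − 3(26) = -30  holds
4) 27 mod 6 = 3  holds
5) m + n = 12 + 26 = 38; 38 < 39  holds
6) max(17, 27) = 27, not 30  fails
7) j = 17, g = 27; 17 < 27 (want ≥)  fails
8) m = 12 is in {14, 17, 12}  holds
9) f = 15 is odd  holds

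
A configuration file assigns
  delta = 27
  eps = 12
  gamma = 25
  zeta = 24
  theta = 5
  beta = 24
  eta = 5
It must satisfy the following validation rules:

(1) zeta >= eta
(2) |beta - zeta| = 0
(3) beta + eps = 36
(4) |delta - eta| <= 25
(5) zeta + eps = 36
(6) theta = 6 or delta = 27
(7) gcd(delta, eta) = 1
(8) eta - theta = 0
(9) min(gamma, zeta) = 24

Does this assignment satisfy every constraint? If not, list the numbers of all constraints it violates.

(1) zeta = 24, eta = 5; 24 ≥ 5 — OK.
(2) |24 - 24| = 0 — OK.
(3) beta + eps = 24 + 12 = 36 — OK.
(4) |27 - 5| = 22; 22 ≤ 25 — OK.
(5) zeta + eps = 24 + 12 = 36 — OK.
(6) theta = 5 ≠ 6, but delta = 27 = 27 (second disjunct) — OK.
(7) gcd(27, 5) = 1 — OK.
(8) eta - theta = 5 - 5 = 0 — OK.
(9) min(25, 24) = 24 — OK.

No violations.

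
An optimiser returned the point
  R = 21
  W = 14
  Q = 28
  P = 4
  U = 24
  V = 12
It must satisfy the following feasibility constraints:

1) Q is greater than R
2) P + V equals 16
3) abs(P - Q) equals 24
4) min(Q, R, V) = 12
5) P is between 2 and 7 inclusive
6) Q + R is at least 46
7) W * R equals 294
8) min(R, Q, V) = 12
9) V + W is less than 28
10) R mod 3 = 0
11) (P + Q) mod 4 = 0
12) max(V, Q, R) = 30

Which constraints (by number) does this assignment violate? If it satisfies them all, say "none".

Violated: 12.

1) Q = 28, R = 21; 28 > 21 — holds.
2) P + V = 4 + 12 = 16 — holds.
3) abs(4 - 28) = 24 — holds.
4) min(28, 21, 12) = 12 — holds.
5) P = 4 lies in [2, 7] — holds.
6) Q + R = 28 + 21 = 49; 49 ≥ 46 — holds.
7) W * R = 14 * 21 = 294 — holds.
8) min(21, 28, 12) = 12 — holds.
9) V + W = 12 + 14 = 26; 26 < 28 — holds.
10) 21 mod 3 = 0 — holds.
11) P + Q = 32; 32 mod 4 = 0 — holds.
12) max(12, 28, 21) = 28, not 30 — fails.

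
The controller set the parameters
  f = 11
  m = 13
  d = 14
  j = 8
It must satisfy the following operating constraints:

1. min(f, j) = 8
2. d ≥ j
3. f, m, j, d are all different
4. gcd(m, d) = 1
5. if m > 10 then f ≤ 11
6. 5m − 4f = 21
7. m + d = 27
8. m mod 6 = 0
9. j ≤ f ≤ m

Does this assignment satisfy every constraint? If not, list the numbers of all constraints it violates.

Violated: 8.

1. min(11, 8) = 8  true
2. d = 14, j = 8; 14 ≥ 8  true
3. values 11, 13, 8, 14 are pairwise distinct  true
4. gcd(13, 14) = 1  true
5. m = 13 > 10, so we need f ≤ 11; f = 11 ≤ 11  true
6. 5m − 4f = 5(13) − 4(11) = 21  true
7. m + d = 13 + 14 = 27  true
8. 13 mod 6 = 1, not 0  false
9. values 8 ≤ 11 ≤ 13  true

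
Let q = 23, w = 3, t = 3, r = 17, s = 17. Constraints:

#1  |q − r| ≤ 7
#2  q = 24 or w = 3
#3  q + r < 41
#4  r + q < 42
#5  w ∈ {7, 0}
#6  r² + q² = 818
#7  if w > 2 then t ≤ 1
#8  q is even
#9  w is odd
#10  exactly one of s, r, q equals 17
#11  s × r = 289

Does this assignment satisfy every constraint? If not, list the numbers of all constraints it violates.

#1 |23 − 17| = 6; 6 ≤ 7  OK
#2 q = 23 ≠ 24, but w = 3 = 3 (second disjunct)  OK
#3 q + r = 23 + 17 = 40; 40 < 41  OK
#4 r + q = 17 + 23 = 40; 40 < 42  OK
#5 w = 3 is not in {7, 0}  FAIL
#6 r² + q² = 17² + 23² = 289 + 529 = 818  OK
#7 w = 3 > 2, so we need t ≤ 1; but t = 3 > 1  FAIL
#8 q = 23 is odd  FAIL
#9 w = 3 is odd  OK
#10 s=17, r=17, q=23; 2 of them equal 17, not exactly one  FAIL
#11 s × r = 17 × 17 = 289  OK

The assignment fails constraints 5, 7, 8, 10.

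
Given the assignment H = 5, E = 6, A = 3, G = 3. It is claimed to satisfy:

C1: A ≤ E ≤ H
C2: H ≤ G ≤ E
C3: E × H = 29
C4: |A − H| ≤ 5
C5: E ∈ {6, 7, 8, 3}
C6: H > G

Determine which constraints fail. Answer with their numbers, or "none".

C1: values 3, 6, 5; E = 6 is not ≤ H = 5  ✗
C2: values 5, 3, 6; H = 5 is not ≤ G = 3  ✗
C3: E × H = 6 × 5 = 30, not 29  ✗
C4: |3 − 5| = 2; 2 ≤ 5  ✓
C5: E = 6 is in {6, 7, 8, 3}  ✓
C6: H = 5, G = 3; 5 > 3  ✓

Constraints 1, 2, and 3 are violated.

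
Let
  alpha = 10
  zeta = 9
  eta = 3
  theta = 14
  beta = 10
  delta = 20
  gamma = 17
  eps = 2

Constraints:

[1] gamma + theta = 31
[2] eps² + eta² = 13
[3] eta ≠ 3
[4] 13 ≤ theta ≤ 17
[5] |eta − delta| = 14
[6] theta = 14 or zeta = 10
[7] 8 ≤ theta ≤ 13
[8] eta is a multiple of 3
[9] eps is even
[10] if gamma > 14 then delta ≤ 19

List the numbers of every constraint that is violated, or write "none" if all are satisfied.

No — constraints 3, 5, 7, and 10 are not satisfied.

[1] gamma + theta = 17 + 14 = 31 — satisfied.
[2] eps² + eta² = 2² + 3² = 4 + 9 = 13 — satisfied.
[3] eta = 3, but 3 is required to differ — violated.
[4] theta = 14 lies in [13, 17] — satisfied.
[5] |3 − 20| = 17, not 14 — violated.
[6] theta = 14 = 14 (first disjunct) — satisfied.
[7] theta = 14 is outside [8, 13] — violated.
[8] 3 / 3 = 1, so 3 divides 3 — satisfied.
[9] eps = 2 is even — satisfied.
[10] gamma = 17 > 14, so we need delta ≤ 19; but delta = 20 > 19 — violated.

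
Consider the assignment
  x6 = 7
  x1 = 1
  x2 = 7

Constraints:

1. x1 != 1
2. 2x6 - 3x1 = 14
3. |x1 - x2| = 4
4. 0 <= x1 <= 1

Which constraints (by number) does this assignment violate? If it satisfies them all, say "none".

Constraints 1, 2, and 3 do not hold.

1. x1 = 1, but 1 is required to differ  ✗
2. 2x6 - 3x1 = 2(7) - 3(1) = 11, not 14  ✗
3. |1 - 7| = 6, not 4  ✗
4. x1 = 1 lies in [0, 1]  ✓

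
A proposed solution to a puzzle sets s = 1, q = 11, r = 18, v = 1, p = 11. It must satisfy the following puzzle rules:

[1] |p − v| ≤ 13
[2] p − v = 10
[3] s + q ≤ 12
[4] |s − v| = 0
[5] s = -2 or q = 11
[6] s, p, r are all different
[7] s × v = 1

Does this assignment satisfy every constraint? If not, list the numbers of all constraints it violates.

[1] |11 − 1| = 10; 10 ≤ 13  ✔
[2] p − v = 11 − 1 = 10  ✔
[3] s + q = 1 + 11 = 12; 12 ≤ 12  ✔
[4] |1 − 1| = 0  ✔
[5] s = 1 ≠ -2, but q = 11 = 11 (second disjunct)  ✔
[6] values 1, 11, 18 are pairwise distinct  ✔
[7] s × v = 1 × 1 = 1  ✔

The assignment satisfies every constraint.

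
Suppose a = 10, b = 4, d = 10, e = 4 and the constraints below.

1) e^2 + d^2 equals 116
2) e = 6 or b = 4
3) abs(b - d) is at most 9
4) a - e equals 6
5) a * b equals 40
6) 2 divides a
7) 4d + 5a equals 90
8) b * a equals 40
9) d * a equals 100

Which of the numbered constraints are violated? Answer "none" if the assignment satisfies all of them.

1) e^2 + d^2 = 4^2 + 10^2 = 16 + 100 = 116 — holds.
2) e = 4 ≠ 6, but b = 4 = 4 (second disjunct) — holds.
3) abs(4 - 10) = 6; 6 ≤ 9 — holds.
4) a - e = 10 - 4 = 6 — holds.
5) a * b = 10 * 4 = 40 — holds.
6) 10 / 2 = 5, so 2 divides 10 — holds.
7) 4d + 5a = 4(10) + 5(10) = 90 — holds.
8) b * a = 4 * 10 = 40 — holds.
9) d * a = 10 * 10 = 100 — holds.

No violations.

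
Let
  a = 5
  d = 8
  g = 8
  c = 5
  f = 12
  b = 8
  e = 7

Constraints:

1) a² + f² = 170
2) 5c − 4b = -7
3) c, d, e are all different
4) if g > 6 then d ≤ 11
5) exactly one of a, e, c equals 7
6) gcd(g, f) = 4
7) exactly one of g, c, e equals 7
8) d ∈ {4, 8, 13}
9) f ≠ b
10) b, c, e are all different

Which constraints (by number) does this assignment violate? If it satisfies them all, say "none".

Violated: 1.

1) a² + f² = 5² + 12² = 25 + 144 = 169, not 170  no
2) 5c − 4b = 5(5) − 4(8) = -7  yes
3) values 5, 8, 7 are pairwise distinct  yes
4) g = 8 > 6, so we need d ≤ 11; d = 8 ≤ 11  yes
5) a=5, e=7, c=5; 1 of them equals 7  yes
6) gcd(8, 12) = 4  yes
7) g=8, c=5, e=7; 1 of them equals 7  yes
8) d = 8 is in {4, 8, 13}  yes
9) f = 12, b = 8; distinct  yes
10) values 8, 5, 7 are pairwise distinct  yes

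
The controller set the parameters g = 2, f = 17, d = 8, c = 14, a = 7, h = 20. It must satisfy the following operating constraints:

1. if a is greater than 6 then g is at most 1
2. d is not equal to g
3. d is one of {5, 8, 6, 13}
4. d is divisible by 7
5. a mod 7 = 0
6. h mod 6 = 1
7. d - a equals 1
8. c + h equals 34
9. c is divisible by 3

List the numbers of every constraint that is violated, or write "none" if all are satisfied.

1. a = 7 > 6, so we need g ≤ 1; but g = 2 > 1 — violated.
2. d = 8, g = 2; distinct — OK.
3. d = 8 is in {5, 8, 6, 13} — OK.
4. 8 = 7*1 + 1, so 7 does not divide 8 — violated.
5. 7 mod 7 = 0 — OK.
6. 20 mod 6 = 2, not 1 — violated.
7. d - a = 8 - 7 = 1 — OK.
8. c + h = 14 + 20 = 34 — OK.
9. 14 = 3*4 + 2, so 3 does not divide 14 — violated.

The assignment fails constraints 1, 4, 6, and 9.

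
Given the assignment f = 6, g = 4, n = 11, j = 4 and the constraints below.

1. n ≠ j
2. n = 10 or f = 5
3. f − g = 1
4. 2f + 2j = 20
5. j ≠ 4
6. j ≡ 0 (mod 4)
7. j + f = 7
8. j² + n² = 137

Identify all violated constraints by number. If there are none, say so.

No — constraints 2, 3, 5, 7 are not satisfied.

1. n = 11, j = 4; distinct  yes
2. n = 11 ≠ 10 and f = 6 ≠ 5; both disjuncts false  no
3. f − g = 6 − 4 = 2, not 1  no
4. 2f + 2j = 2(6) + 2(4) = 20  yes
5. j = 4, but 4 is required to differ  no
6. 4 mod 4 = 0  yes
7. j + f = 4 + 6 = 10, not 7  no
8. j² + n² = 4² + 11² = 16 + 121 = 137  yes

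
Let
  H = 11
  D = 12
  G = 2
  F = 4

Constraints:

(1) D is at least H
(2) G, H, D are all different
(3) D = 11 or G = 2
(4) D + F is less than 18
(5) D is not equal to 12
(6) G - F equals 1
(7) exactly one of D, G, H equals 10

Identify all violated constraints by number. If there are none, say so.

(1) D = 12, H = 11; 12 ≥ 11  OK
(2) values 2, 11, 12 are pairwise distinct  OK
(3) D = 12 ≠ 11, but G = 2 = 2 (second disjunct)  OK
(4) D + F = 12 + 4 = 16; 16 < 18  OK
(5) D = 12, but 12 is required to differ  FAIL
(6) G - F = 2 - 4 = -2, not 1  FAIL
(7) D=12, G=2, H=11; 0 of them equal 10, not exactly one  FAIL

Constraints 5, 6, and 7 do not hold.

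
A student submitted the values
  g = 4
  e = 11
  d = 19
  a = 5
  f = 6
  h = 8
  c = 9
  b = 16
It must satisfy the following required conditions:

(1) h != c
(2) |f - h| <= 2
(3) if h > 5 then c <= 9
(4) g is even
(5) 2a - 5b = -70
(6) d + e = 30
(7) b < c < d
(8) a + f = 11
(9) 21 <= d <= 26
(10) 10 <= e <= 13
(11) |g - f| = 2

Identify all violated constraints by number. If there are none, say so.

(1) h = 8, c = 9; distinct — holds.
(2) |6 - 8| = 2; 2 ≤ 2 — holds.
(3) h = 8 > 5, so we need c ≤ 9; c = 9 ≤ 9 — holds.
(4) g = 4 is even — holds.
(5) 2a - 5b = 2(5) - 5(16) = -70 — holds.
(6) d + e = 19 + 11 = 30 — holds.
(7) values 16, 9, 19; b = 16 is not < c = 9 — fails.
(8) a + f = 5 + 6 = 11 — holds.
(9) d = 19 is outside [21, 26] — fails.
(10) e = 11 lies in [10, 13] — holds.
(11) |4 - 6| = 2 — holds.

Constraints 7 and 9 do not hold.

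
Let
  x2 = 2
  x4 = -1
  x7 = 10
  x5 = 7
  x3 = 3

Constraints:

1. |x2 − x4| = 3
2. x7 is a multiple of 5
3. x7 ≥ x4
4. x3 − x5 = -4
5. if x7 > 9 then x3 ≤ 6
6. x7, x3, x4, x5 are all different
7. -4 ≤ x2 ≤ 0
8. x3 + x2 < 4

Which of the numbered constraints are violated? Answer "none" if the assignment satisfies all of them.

1. |2 − (-1)| = 3  yes
2. 10 / 5 = 2, so 5 divides 10  yes
3. x7 = 10, x4 = -1; 10 ≥ -1  yes
4. x3 − x5 = 3 − 7 = -4  yes
5. x7 = 10 > 9, so we need x3 ≤ 6; x3 = 3 ≤ 6  yes
6. values 10, 3, -1, 7 are pairwise distinct  yes
7. x2 = 2 is outside [-4, 0]  no
8. x3 + x2 = 3 + 2 = 5; 5 ≥ 4, bound 4 not met  no

Violated: 7 and 8.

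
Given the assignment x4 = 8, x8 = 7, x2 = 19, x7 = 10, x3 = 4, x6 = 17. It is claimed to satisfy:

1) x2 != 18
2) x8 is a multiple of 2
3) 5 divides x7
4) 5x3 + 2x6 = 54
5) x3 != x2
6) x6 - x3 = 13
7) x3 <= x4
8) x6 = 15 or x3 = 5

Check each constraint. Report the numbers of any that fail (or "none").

Constraints 2, 8 are violated.

1) x2 = 19, and 19 ≠ 18 — holds.
2) 7 = 2*3 + 1, so 2 does not divide 7 — fails.
3) 10 / 5 = 2, so 5 divides 10 — holds.
4) 5x3 + 2x6 = 5(4) + 2(17) = 54 — holds.
5) x3 = 4, x2 = 19; distinct — holds.
6) x6 - x3 = 17 - 4 = 13 — holds.
7) x3 = 4, x4 = 8; 4 ≤ 8 — holds.
8) x6 = 17 ≠ 15 and x3 = 4 ≠ 5; both disjuncts false — fails.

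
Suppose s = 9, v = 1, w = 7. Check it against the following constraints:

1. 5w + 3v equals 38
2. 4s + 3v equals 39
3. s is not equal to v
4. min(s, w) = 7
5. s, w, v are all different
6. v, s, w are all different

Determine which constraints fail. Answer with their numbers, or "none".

None — every constraint holds.

1. 5w + 3v = 5(7) + 3(1) = 38  yes
2. 4s + 3v = 4(9) + 3(1) = 39  yes
3. s = 9, v = 1; distinct  yes
4. min(9, 7) = 7  yes
5. values 9, 7, 1 are pairwise distinct  yes
6. values 1, 9, 7 are pairwise distinct  yes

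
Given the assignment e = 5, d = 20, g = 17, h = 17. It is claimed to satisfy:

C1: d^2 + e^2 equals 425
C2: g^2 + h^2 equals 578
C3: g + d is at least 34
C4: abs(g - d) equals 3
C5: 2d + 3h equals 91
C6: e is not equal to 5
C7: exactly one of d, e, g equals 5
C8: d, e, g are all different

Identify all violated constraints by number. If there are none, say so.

C1: d^2 + e^2 = 20^2 + 5^2 = 400 + 25 = 425 — OK.
C2: g^2 + h^2 = 17^2 + 17^2 = 289 + 289 = 578 — OK.
C3: g + d = 17 + 20 = 37; 37 ≥ 34 — OK.
C4: abs(17 - 20) = 3 — OK.
C5: 2d + 3h = 2(20) + 3(17) = 91 — OK.
C6: e = 5, but 5 is required to differ — violated.
C7: d=20, e=5, g=17; 1 of them equals 5 — OK.
C8: values 20, 5, 17 are pairwise distinct — OK.

Constraint 6 does not hold.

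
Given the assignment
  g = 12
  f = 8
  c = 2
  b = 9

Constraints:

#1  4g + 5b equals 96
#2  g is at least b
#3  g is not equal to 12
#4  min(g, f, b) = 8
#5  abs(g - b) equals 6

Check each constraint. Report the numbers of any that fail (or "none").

Constraints 1, 3, 5 are violated.

#1 4g + 5b = 4(12) + 5(9) = 93, not 96  false
#2 g = 12, b = 9; 12 ≥ 9  true
#3 g = 12, but 12 is required to differ  false
#4 min(12, 8, 9) = 8  true
#5 abs(12 - 9) = 3, not 6  false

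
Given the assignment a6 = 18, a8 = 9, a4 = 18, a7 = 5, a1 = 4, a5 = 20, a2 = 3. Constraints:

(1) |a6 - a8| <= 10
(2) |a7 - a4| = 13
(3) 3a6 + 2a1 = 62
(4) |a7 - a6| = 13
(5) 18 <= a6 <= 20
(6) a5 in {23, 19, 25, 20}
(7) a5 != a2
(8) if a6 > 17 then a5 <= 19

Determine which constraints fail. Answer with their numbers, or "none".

No — constraint 8 is not satisfied.

(1) |18 - 9| = 9; 9 ≤ 10 — OK.
(2) |5 - 18| = 13 — OK.
(3) 3a6 + 2a1 = 3(18) + 2(4) = 62 — OK.
(4) |5 - 18| = 13 — OK.
(5) a6 = 18 lies in [18, 20] — OK.
(6) a5 = 20 is in {23, 19, 25, 20} — OK.
(7) a5 = 20, a2 = 3; distinct — OK.
(8) a6 = 18 > 17, so we need a5 ≤ 19; but a5 = 20 > 19 — violated.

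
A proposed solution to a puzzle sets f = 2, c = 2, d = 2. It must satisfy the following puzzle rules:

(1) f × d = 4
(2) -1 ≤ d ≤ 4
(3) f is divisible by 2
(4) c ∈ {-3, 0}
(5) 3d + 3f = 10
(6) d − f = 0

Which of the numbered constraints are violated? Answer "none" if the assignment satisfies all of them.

The assignment fails constraints 4 and 5.

(1) f × d = 2 × 2 = 4 — holds.
(2) d = 2 lies in [-1, 4] — holds.
(3) 2 / 2 = 1, so 2 divides 2 — holds.
(4) c = 2 is not in {-3, 0} — fails.
(5) 3d + 3f = 3(2) + 3(2) = 12, not 10 — fails.
(6) d − f = 2 − 2 = 0 — holds.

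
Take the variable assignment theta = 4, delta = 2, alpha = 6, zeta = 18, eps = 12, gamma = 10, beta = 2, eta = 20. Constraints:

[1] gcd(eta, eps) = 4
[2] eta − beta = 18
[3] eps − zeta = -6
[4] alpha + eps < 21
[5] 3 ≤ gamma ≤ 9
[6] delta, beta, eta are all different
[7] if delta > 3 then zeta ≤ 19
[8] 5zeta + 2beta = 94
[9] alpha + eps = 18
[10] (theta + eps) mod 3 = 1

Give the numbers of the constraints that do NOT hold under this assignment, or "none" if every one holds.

[1] gcd(20, 12) = 4  ✔
[2] eta − beta = 20 − 2 = 18  ✔
[3] eps − zeta = 12 − 18 = -6  ✔
[4] alpha + eps = 6 + 12 = 18; 18 < 21  ✔
[5] gamma = 10 is outside [3, 9]  ✘
[6] delta = beta = 2, not all different  ✘
[7] delta = 2, not > 3; antecedent false, conditional vacuously true  ✔
[8] 5zeta + 2beta = 5(18) + 2(2) = 94  ✔
[9] alpha + eps = 6 + 12 = 18  ✔
[10] theta + eps = 16; 16 mod 3 = 1  ✔

Constraints 5, 6 do not hold.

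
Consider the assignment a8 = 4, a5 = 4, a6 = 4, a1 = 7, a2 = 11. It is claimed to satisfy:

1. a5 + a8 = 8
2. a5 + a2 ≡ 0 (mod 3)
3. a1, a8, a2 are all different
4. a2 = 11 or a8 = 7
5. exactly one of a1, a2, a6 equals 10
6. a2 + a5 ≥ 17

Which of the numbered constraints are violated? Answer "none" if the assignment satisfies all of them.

Violated: 5 and 6.

1. a5 + a8 = 4 + 4 = 8  ✓
2. a5 + a2 = 15; 15 mod 3 = 0  ✓
3. values 7, 4, 11 are pairwise distinct  ✓
4. a2 = 11 = 11 (first disjunct)  ✓
5. a1=7, a2=11, a6=4; 0 of them equal 10, not exactly one  ✗
6. a2 + a5 = 11 + 4 = 15; 15 < 17, bound 17 not met  ✗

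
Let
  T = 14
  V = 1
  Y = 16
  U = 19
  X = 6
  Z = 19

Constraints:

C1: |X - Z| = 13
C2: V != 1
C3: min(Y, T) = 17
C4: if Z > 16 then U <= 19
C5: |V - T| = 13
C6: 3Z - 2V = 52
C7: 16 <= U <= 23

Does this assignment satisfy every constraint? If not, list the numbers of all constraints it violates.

C1: |6 - 19| = 13 — satisfied.
C2: V = 1, but 1 is required to differ — violated.
C3: min(16, 14) = 14, not 17 — violated.
C4: Z = 19 > 16, so we need U ≤ 19; U = 19 ≤ 19 — satisfied.
C5: |1 - 14| = 13 — satisfied.
C6: 3Z - 2V = 3(19) - 2(1) = 55, not 52 — violated.
C7: U = 19 lies in [16, 23] — satisfied.

Constraints 2, 3, and 6 do not hold.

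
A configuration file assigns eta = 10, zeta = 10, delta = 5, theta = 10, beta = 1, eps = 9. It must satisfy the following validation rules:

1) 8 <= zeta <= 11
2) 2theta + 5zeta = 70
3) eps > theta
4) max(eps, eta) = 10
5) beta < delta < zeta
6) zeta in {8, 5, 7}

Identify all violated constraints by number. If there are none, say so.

Constraints 3, 6 do not hold.

1) zeta = 10 lies in [8, 11]  yes
2) 2theta + 5zeta = 2(10) + 5(10) = 70  yes
3) eps = 9, theta = 10; 9 ≤ 10 (want >)  no
4) max(9, 10) = 10  yes
5) values 1 < 5 < 10  yes
6) zeta = 10 is not in {8, 5, 7}  no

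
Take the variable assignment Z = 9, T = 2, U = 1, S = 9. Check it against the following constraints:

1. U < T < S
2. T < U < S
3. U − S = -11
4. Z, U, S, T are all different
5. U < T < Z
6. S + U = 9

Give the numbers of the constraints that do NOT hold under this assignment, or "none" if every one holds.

1. values 1 < 2 < 9  ✓
2. values 2, 1, 9; T = 2 is not < U = 1  ✗
3. U − S = 1 − 9 = -8, not -11  ✗
4. Z = S = 9, not all different  ✗
5. values 1 < 2 < 9  ✓
6. S + U = 9 + 1 = 10, not 9  ✗

Constraints 2, 3, 4, 6 do not hold.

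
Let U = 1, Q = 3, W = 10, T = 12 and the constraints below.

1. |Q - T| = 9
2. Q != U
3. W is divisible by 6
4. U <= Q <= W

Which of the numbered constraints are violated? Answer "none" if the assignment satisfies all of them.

Violated: 3.

1. |3 - 12| = 9 — OK.
2. Q = 3, U = 1; distinct — OK.
3. 10 = 6*1 + 4, so 6 does not divide 10 — violated.
4. values 1 <= 3 <= 10 — OK.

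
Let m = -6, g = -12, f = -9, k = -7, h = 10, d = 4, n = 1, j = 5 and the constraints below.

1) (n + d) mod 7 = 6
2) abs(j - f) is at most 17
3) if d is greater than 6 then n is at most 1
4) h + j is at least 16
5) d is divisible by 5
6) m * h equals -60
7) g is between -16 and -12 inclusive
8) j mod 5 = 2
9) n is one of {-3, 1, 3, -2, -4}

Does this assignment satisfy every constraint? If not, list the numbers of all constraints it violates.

The assignment fails constraints 1, 4, 5, and 8.

1) n + d = 5; 5 mod 7 = 5, not 6 — does not hold.
2) abs(5 - (-9)) = 14; 14 ≤ 17 — holds.
3) d = 4, not > 6; antecedent false, conditional vacuously true — holds.
4) h + j = 10 + 5 = 15; 15 < 16, bound 16 not met — does not hold.
5) 4 = 5*0 + 4, so 5 does not divide 4 — does not hold.
6) m * h = -6 * 10 = -60 — holds.
7) g = -12 lies in [-16, -12] — holds.
8) 5 mod 5 = 0, not 2 — does not hold.
9) n = 1 is in {-3, 1, 3, -2, -4} — holds.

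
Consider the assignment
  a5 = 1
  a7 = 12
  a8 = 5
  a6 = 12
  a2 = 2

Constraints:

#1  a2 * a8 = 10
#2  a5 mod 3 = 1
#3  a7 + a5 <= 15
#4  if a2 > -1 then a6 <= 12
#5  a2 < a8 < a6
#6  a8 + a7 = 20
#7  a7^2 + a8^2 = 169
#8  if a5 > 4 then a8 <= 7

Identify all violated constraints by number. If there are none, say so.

Constraint 6 does not hold.

#1 a2 * a8 = 2 * 5 = 10 — holds.
#2 1 mod 3 = 1 — holds.
#3 a7 + a5 = 12 + 1 = 13; 13 ≤ 15 — holds.
#4 a2 = 2 > -1, so we need a6 ≤ 12; a6 = 12 ≤ 12 — holds.
#5 values 2 < 5 < 12 — holds.
#6 a8 + a7 = 5 + 12 = 17, not 20 — fails.
#7 a7^2 + a8^2 = 12^2 + 5^2 = 144 + 25 = 169 — holds.
#8 a5 = 1, not > 4; antecedent false, conditional vacuously true — holds.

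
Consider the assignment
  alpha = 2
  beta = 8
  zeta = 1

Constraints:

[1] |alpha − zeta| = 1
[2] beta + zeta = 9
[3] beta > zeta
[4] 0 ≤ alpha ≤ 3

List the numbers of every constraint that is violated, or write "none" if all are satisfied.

Yes — all constraints hold.

[1] |2 − 1| = 1 — satisfied.
[2] beta + zeta = 8 + 1 = 9 — satisfied.
[3] beta = 8, zeta = 1; 8 > 1 — satisfied.
[4] alpha = 2 lies in [0, 3] — satisfied.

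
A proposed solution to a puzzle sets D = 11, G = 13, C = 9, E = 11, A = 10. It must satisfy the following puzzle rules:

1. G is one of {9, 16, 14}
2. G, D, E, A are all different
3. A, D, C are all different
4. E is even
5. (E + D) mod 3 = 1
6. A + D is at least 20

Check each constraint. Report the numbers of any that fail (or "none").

1. G = 13 is not in {9, 16, 14}  no
2. D = E = 11, not all different  no
3. values 10, 11, 9 are pairwise distinct  yes
4. E = 11 is odd  no
5. E + D = 22; 22 mod 3 = 1  yes
6. A + D = 10 + 11 = 21; 21 ≥ 20  yes

The assignment fails constraints 1, 2, and 4.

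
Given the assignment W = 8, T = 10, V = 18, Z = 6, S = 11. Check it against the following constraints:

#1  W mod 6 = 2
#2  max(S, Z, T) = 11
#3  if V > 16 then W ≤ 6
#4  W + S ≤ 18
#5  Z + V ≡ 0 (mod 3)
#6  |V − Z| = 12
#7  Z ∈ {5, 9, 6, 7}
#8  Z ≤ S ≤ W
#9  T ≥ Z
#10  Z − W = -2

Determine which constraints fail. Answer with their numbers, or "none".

No — constraints 3, 4, and 8 are not satisfied.

#1 8 mod 6 = 2  yes
#2 max(11, 6, 10) = 11  yes
#3 V = 18 > 16, so we need W ≤ 6; but W = 8 > 6  no
#4 W + S = 8 + 11 = 19; 19 > 18, bound 18 not met  no
#5 Z + V = 24; 24 mod 3 = 0  yes
#6 |18 − 6| = 12  yes
#7 Z = 6 is in {5, 9, 6, 7}  yes
#8 values 6, 11, 8; S = 11 is not ≤ W = 8  no
#9 T = 10, Z = 6; 10 ≥ 6  yes
#10 Z − W = 6 − 8 = -2  yes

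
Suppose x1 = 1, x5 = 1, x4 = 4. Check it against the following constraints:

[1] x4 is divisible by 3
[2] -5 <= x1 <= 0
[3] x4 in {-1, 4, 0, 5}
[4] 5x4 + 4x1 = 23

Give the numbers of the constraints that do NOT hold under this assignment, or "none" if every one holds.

[1] 4 = 3*1 + 1, so 3 does not divide 4  false
[2] x1 = 1 is outside [-5, 0]  false
[3] x4 = 4 is in {-1, 4, 0, 5}  true
[4] 5x4 + 4x1 = 5(4) + 4(1) = 24, not 23  false

The assignment fails constraints 1, 2, and 4.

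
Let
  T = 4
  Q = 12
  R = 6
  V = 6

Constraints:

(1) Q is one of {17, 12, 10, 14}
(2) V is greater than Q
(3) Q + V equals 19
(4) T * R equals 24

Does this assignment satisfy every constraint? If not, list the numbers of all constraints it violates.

(1) Q = 12 is in {17, 12, 10, 14} — holds.
(2) V = 6, Q = 12; 6 ≤ 12 (want >) — does not hold.
(3) Q + V = 12 + 6 = 18, not 19 — does not hold.
(4) T * R = 4 * 6 = 24 — holds.

Constraints 2 and 3 do not hold.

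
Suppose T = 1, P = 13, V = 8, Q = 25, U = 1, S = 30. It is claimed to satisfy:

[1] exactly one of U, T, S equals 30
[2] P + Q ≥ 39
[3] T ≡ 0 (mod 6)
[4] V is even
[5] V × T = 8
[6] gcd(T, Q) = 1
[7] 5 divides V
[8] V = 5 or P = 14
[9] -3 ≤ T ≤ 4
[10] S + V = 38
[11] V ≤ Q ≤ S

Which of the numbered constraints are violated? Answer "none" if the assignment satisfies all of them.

[1] U=1, T=1, S=30; 1 of them equals 30 — holds.
[2] P + Q = 13 + 25 = 38; 38 < 39, bound 39 not met — does not hold.
[3] 1 mod 6 = 1, not 0 — does not hold.
[4] V = 8 is even — holds.
[5] V × T = 8 × 1 = 8 — holds.
[6] gcd(1, 25) = 1 — holds.
[7] 8 = 5×1 + 3, so 5 does not divide 8 — does not hold.
[8] V = 8 ≠ 5 and P = 13 ≠ 14; both disjuncts false — does not hold.
[9] T = 1 lies in [-3, 4] — holds.
[10] S + V = 30 + 8 = 38 — holds.
[11] values 8 ≤ 25 ≤ 30 — holds.

No — constraints 2, 3, 7, and 8 are not satisfied.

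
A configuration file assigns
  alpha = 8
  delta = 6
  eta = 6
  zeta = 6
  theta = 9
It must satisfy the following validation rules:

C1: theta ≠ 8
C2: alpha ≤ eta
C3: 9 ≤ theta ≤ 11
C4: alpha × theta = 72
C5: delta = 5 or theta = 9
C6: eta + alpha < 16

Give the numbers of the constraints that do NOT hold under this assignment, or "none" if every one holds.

C1: theta = 9, and 9 ≠ 8  OK
C2: alpha = 8, eta = 6; 8 > 6 (want ≤)  FAIL
C3: theta = 9 lies in [9, 11]  OK
C4: alpha × theta = 8 × 9 = 72  OK
C5: delta = 6 ≠ 5, but theta = 9 = 9 (second disjunct)  OK
C6: eta + alpha = 6 + 8 = 14; 14 < 16  OK

Constraint 2 is violated.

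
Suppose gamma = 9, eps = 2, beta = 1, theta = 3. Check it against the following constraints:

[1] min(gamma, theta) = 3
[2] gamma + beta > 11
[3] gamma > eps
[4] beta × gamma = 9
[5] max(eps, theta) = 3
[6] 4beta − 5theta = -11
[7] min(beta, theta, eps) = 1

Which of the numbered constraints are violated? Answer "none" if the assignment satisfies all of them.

[1] min(9, 3) = 3 — OK.
[2] gamma + beta = 9 + 1 = 10; 10 ≤ 11, bound 11 not met — violated.
[3] gamma = 9, eps = 2; 9 > 2 — OK.
[4] beta × gamma = 1 × 9 = 9 — OK.
[5] max(2, 3) = 3 — OK.
[6] 4beta − 5theta = 4(1) − 5(3) = -11 — OK.
[7] min(1, 3, 2) = 1 — OK.

No — constraint 2 is not satisfied.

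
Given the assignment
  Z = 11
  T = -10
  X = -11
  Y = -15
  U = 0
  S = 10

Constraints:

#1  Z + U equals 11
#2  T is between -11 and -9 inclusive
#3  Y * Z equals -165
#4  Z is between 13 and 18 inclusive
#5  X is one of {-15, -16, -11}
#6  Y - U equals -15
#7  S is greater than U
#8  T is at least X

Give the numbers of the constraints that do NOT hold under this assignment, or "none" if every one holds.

#1 Z + U = 11 + 0 = 11 — holds.
#2 T = -10 lies in [-11, -9] — holds.
#3 Y * Z = -15 * 11 = -165 — holds.
#4 Z = 11 is outside [13, 18] — fails.
#5 X = -11 is in {-15, -16, -11} — holds.
#6 Y - U = -15 - 0 = -15 — holds.
#7 S = 10, U = 0; 10 > 0 — holds.
#8 T = -10, X = -11; -10 ≥ -11 — holds.

No — constraint 4 is not satisfied.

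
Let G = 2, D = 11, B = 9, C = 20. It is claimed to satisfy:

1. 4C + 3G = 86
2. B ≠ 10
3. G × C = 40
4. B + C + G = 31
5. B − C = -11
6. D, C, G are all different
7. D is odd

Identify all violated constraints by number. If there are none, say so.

1. 4C + 3G = 4(20) + 3(2) = 86  yes
2. B = 9, and 9 ≠ 10  yes
3. G × C = 2 × 20 = 40  yes
4. B + C + G = 9 + 20 + 2 = 31  yes
5. B − C = 9 − 20 = -11  yes
6. values 11, 20, 2 are pairwise distinct  yes
7. D = 11 is odd  yes

No violations.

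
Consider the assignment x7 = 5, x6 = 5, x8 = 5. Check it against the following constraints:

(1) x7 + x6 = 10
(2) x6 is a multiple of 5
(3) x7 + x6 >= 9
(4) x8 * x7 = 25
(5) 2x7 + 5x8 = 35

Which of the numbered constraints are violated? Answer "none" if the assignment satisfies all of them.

(1) x7 + x6 = 5 + 5 = 10  holds
(2) 5 / 5 = 1, so 5 divides 5  holds
(3) x7 + x6 = 5 + 5 = 10; 10 ≥ 9  holds
(4) x8 * x7 = 5 * 5 = 25  holds
(5) 2x7 + 5x8 = 2(5) + 5(5) = 35  holds

All constraints are satisfied.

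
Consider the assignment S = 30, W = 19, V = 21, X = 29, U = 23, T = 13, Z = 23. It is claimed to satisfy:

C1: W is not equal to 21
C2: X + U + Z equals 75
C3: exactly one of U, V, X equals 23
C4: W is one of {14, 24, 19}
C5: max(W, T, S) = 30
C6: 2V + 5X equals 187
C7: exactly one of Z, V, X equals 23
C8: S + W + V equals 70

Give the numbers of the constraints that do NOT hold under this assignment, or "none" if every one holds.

No violations.

C1: W = 19, and 19 ≠ 21  yes
C2: X + U + Z = 29 + 23 + 23 = 75  yes
C3: U=23, V=21, X=29; 1 of them equals 23  yes
C4: W = 19 is in {14, 24, 19}  yes
C5: max(19, 13, 30) = 30  yes
C6: 2V + 5X = 2(21) + 5(29) = 187  yes
C7: Z=23, V=21, X=29; 1 of them equals 23  yes
C8: S + W + V = 30 + 19 + 21 = 70  yes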